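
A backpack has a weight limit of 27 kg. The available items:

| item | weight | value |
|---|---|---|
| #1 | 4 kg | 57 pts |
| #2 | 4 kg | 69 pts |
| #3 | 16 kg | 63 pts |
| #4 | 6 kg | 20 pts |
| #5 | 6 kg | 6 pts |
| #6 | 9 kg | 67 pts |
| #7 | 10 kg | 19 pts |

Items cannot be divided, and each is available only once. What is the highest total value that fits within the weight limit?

This is a 0/1 knapsack; check combinations near the capacity.
- #1+#2+#4+#6: weight 4+4+6+9=23, value 57+69+20+67=213
- #1+#2+#6+#7: weight 4+4+9+10=27, value 57+69+67+19=212
- #1+#2+#5+#6: weight 4+4+6+9=23, value 57+69+6+67=199
Best: 213 pts.

213 pts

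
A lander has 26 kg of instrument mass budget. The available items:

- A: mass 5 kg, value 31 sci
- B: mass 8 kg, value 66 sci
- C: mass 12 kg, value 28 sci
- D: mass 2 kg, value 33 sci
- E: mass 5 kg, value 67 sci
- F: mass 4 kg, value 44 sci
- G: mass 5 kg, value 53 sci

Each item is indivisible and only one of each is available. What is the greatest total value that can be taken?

263 sci

Check high-value combinations within 26 kg:
- B+D+E+F+G: mass 8+2+5+4+5=24, value 66+33+67+44+53=263
- A+B+D+E+G: mass 5+8+2+5+5=25, value 31+66+33+67+53=250
- A+B+D+E+F: mass 5+8+2+5+4=24, value 31+66+33+67+44=241
- B+E+F+G: mass 8+5+4+5=22, value 66+67+44+53=230
- A+D+E+F+G: mass 5+2+5+4+5=21, value 31+33+67+44+53=228
Best: 263 sci.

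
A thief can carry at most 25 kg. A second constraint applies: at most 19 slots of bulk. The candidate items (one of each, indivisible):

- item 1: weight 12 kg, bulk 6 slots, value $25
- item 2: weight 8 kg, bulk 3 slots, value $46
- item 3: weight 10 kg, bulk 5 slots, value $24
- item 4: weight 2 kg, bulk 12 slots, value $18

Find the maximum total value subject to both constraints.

$71

Feasible sets respecting both limits:
- item 1+item 2: weight 20, bulk 9, value 71
- item 2+item 3: weight 18, bulk 8, value 70
- item 2+item 4: weight 10, bulk 15, value 64
Best: $71.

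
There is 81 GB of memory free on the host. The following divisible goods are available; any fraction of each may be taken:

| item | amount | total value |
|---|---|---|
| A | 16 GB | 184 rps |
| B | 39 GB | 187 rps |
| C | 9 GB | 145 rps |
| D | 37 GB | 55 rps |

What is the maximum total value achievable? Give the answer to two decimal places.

541.27

Take in order of value per unit:
- C (145/9 per unit): all 9 → value 145, running total 145.00
- A (184/16 per unit): all 16 → value 184, running total 329.00
- B (187/39 per unit): all 39 → value 187, running total 516.00
- D (55/37 per unit): 17 of 37 → value 17×55/37 = 25.2703, running total 541.27
Total 541.27.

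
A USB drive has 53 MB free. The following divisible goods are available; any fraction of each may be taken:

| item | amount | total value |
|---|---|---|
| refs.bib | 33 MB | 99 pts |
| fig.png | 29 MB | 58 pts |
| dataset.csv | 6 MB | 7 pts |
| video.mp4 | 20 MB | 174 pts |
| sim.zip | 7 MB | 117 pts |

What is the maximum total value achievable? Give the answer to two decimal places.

Take in order of value per unit:
- sim.zip (117/7 per unit): all 7 → value 117, running total 117.00
- video.mp4 (174/20 per unit): all 20 → value 174, running total 291.00
- refs.bib (99/33 per unit): 26 of 33 → value 26×99/33 = 78.0000, running total 369.00
Total 369.00.

369.00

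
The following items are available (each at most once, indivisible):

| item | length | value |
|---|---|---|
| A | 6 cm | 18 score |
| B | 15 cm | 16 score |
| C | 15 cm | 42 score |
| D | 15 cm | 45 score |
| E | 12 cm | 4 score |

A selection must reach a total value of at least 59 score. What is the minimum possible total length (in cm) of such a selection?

Subsets with value ≥ 59, sorted by total length:
- A+D: length 21, value 63
- A+C: length 21, value 60
Minimum length: 21 cm.

21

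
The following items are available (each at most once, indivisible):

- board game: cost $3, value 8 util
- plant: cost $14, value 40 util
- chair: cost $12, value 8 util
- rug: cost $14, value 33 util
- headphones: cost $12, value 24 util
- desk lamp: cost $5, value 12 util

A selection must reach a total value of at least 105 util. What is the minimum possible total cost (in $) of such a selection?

Subsets with value ≥ 105, sorted by total cost:
- board game+plant+rug+headphones: cost 43, value 105
- plant+rug+headphones+desk lamp: cost 45, value 109
Minimum cost: 43 $.

43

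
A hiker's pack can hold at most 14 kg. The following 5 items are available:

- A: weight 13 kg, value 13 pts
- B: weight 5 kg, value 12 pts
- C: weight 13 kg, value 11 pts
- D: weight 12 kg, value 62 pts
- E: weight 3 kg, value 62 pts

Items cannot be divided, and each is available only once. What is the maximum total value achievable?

74 pts

Check high-value combinations within 14 kg:
- B+E: weight 5+3=8, value 12+62=74
- E: weight 3, value 62
- D: weight 12, value 62
Best: 74 pts.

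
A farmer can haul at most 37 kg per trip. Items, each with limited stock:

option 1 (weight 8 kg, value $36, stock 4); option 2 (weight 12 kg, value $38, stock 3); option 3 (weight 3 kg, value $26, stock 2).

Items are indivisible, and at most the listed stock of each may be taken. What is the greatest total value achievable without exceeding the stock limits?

$170

Best selections within weight 37 and stock limits:
- 4×option 1 + 1×option 3: weight 35, value 170
- 2×option 1 + 1×option 2 + 2×option 3: weight 34, value 162
Best: $170.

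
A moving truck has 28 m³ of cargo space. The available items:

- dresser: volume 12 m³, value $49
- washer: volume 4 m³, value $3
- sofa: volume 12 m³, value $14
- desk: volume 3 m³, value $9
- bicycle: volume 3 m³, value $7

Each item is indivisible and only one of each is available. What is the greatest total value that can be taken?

$72

This is a 0/1 knapsack; check combinations near the capacity.
- dresser+sofa+desk: volume 12+12+3=27, value 49+14+9=72
- dresser+sofa+bicycle: volume 12+12+3=27, value 49+14+7=70
- dresser+washer+desk+bicycle: volume 12+4+3+3=22, value 49+3+9+7=68
- dresser+washer+sofa: volume 12+4+12=28, value 49+3+14=66
- dresser+desk+bicycle: volume 12+3+3=18, value 49+9+7=65
Best: $72.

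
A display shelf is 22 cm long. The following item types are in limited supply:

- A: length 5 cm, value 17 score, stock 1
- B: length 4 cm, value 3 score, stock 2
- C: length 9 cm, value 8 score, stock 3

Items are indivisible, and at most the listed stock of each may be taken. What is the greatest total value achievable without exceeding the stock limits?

Top feasible selections:
- 1×A + 2×B + 1×C: length 22, value 31
- 1×A + 1×B + 1×C: length 18, value 28
- 1×A + 1×C: length 14, value 25
Best: 31 score.

31 score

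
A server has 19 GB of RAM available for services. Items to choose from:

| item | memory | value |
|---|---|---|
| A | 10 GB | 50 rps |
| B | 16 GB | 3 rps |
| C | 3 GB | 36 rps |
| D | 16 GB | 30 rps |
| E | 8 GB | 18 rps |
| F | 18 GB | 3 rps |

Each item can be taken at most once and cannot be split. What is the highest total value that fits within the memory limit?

Check high-value combinations within 19 GB:
- A+C: memory 10+3=13, value 50+36=86
- A+E: memory 10+8=18, value 50+18=68
- C+D: memory 3+16=19, value 36+30=66
Best: 86 rps.

86 rps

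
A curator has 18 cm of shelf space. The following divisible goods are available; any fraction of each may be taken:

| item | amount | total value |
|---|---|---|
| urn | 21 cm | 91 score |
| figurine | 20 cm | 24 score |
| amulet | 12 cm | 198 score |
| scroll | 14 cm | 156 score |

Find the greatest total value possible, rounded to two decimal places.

Take in order of value per unit:
- amulet (198/12 per unit): all 12 → value 198, running total 198.00
- scroll (156/14 per unit): 6 of 14 → value 6×156/14 = 66.8571, running total 264.86
Total 264.86.

264.86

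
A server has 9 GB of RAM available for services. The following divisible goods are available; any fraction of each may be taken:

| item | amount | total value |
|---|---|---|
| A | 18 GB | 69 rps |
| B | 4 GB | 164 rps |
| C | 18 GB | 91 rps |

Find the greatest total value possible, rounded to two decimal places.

Take in order of value per unit:
- B (164/4 per unit): all 4 → value 164, running total 164.00
- C (91/18 per unit): 5 of 18 → value 5×91/18 = 25.2778, running total 189.28
Total 189.28.

189.28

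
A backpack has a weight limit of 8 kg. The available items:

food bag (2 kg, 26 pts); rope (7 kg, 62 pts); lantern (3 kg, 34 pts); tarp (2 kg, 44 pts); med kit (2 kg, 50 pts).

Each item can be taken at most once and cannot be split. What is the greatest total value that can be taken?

Check high-value combinations within 8 kg:
- lantern+tarp+med kit: weight 3+2+2=7, value 34+44+50=128
- food bag+tarp+med kit: weight 2+2+2=6, value 26+44+50=120
- food bag+lantern+med kit: weight 2+3+2=7, value 26+34+50=110
Best: 128 pts.

128 pts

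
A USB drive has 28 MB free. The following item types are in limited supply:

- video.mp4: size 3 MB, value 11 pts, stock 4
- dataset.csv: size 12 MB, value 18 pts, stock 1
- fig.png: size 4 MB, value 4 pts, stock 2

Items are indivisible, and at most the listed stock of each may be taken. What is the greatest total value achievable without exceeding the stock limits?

Best selections within size 28 and stock limits:
- 4×video.mp4 + 1×dataset.csv + 1×fig.png: size 28, value 66
- 4×video.mp4 + 1×dataset.csv: size 24, value 62
Best: 66 pts.

66 pts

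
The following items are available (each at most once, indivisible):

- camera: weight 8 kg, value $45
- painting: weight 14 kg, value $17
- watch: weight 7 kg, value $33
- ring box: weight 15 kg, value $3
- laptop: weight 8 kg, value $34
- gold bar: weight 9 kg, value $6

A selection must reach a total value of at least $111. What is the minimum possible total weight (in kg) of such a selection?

23

Subsets with value ≥ 111, sorted by total weight:
- camera+watch+laptop: weight 23, value 112
- camera+watch+laptop+gold bar: weight 32, value 118
- camera+painting+watch+laptop: weight 37, value 129
- camera+watch+ring box+laptop: weight 38, value 115
Minimum weight: 23 kg.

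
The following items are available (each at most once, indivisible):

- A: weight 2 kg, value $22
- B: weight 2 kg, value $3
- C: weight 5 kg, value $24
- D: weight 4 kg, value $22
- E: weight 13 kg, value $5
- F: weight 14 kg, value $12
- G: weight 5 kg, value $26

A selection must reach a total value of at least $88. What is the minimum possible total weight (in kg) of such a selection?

16

Subsets with value ≥ 88, sorted by total weight:
- A+C+D+G: weight 16, value 94
- A+B+C+D+G: weight 18, value 97
Minimum weight: 16 kg.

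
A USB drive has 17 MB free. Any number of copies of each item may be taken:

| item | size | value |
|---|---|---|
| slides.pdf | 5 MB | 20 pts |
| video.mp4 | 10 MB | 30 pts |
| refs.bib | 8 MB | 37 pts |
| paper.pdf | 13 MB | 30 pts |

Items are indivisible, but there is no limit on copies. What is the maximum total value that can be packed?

74 pts

Best value-per-unit is refs.bib at 37/8, and filling with it alone uses size 2×8=16. No mix of the others beats 2×37 = 74.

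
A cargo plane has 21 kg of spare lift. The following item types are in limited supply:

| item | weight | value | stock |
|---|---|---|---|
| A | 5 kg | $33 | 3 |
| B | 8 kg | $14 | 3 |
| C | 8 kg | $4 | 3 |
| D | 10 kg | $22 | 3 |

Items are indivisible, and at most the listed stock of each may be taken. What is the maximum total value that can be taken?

Best selections within weight 21 and stock limits:
- 3×A: weight 15, value 99
- 2×A + 1×D: weight 20, value 88
Best: $99.

$99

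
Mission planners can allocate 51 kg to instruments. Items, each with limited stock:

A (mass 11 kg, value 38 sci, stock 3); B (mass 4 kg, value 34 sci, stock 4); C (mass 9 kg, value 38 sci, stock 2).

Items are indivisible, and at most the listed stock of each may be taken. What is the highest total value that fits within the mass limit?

250 sci

Best selections within mass 51 and stock limits:
- 1×A + 4×B + 2×C: mass 45, value 250
- 2×A + 4×B + 1×C: mass 47, value 250
- 3×A + 4×B: mass 49, value 250
Best: 250 sci.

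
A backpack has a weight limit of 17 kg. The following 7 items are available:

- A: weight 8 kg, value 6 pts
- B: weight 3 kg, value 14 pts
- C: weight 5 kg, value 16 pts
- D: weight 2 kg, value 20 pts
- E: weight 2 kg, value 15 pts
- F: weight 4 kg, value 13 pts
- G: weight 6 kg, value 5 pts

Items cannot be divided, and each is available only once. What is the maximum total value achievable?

78 pts

Check high-value combinations within 17 kg:
- B+C+D+E+F: weight 3+5+2+2+4=16, value 14+16+20+15+13=78
- B+D+E+F+G: weight 3+2+2+4+6=17, value 14+20+15+13+5=67
- B+C+D+E: weight 3+5+2+2=12, value 14+16+20+15=65
Best: 78 pts.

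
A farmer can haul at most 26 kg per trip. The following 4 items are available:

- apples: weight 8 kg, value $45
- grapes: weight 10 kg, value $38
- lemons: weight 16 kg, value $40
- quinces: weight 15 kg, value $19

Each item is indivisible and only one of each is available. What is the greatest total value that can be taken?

Check high-value combinations within 26 kg:
- apples+lemons: weight 8+16=24, value 45+40=85
- apples+grapes: weight 8+10=18, value 45+38=83
- grapes+lemons: weight 10+16=26, value 38+40=78
- apples+quinces: weight 8+15=23, value 45+19=64
Best: $85.

$85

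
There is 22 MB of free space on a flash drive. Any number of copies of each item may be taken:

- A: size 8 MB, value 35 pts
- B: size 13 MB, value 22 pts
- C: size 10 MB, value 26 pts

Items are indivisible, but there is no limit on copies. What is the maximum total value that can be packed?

Best value-per-unit is A at 35/8, and filling with it alone uses size 2×8=16. No mix of the others beats 2×35 = 70.

70 pts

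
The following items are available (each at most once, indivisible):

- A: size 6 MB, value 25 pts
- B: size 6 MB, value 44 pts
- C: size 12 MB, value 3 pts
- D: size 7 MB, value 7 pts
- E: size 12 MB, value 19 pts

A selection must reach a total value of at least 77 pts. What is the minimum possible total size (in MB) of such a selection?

24

Subsets with value ≥ 77, sorted by total size:
- A+B+E: size 24, value 88
- A+B+D+E: size 31, value 95
- A+B+C+D: size 31, value 79
- A+B+C+E: size 36, value 91
Minimum size: 24 MB.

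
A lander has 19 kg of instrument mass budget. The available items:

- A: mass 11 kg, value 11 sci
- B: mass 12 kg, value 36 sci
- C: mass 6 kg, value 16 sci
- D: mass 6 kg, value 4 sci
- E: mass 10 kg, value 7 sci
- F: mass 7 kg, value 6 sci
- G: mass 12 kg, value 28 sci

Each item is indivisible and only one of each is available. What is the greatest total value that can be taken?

52 sci

Check high-value combinations within 19 kg:
- B+C: mass 12+6=18, value 36+16=52
- C+G: mass 6+12=18, value 16+28=44
- B+F: mass 12+7=19, value 36+6=42
Best: 52 sci.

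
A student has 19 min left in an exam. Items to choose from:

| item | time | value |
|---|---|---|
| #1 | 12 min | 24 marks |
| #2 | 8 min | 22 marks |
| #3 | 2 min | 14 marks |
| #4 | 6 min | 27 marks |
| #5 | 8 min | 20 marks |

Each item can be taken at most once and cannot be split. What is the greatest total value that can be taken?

63 marks

Check high-value combinations within 19 min:
- #2+#3+#4: time 8+2+6=16, value 22+14+27=63
- #3+#4+#5: time 2+6+8=16, value 14+27+20=61
- #2+#3+#5: time 8+2+8=18, value 22+14+20=56
- #1+#4: time 12+6=18, value 24+27=51
Best: 63 marks.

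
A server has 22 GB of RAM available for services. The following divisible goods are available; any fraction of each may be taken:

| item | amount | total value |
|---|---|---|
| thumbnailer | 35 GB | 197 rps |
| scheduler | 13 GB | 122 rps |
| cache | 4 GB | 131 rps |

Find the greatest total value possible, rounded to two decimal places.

Take in order of value per unit:
- cache (131/4 per unit): all 4 → value 131, running total 131.00
- scheduler (122/13 per unit): all 13 → value 122, running total 253.00
- thumbnailer (197/35 per unit): 5 of 35 → value 5×197/35 = 28.1429, running total 281.14
Total 281.14.

281.14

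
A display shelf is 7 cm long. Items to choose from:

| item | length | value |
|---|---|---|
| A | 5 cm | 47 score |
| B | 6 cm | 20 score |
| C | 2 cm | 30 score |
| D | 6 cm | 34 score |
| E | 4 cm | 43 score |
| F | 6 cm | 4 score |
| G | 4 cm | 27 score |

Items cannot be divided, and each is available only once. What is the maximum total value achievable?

Check high-value combinations within 7 cm:
- A+C: length 5+2=7, value 47+30=77
- C+E: length 2+4=6, value 30+43=73
- C+G: length 2+4=6, value 30+27=57
- A: length 5, value 47
- E: length 4, value 43
Best: 77 score.

77 score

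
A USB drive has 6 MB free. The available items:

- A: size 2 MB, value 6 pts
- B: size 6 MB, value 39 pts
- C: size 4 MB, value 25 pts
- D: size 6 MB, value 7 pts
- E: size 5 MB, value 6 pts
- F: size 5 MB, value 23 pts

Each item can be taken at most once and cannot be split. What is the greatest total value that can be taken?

Check high-value combinations within 6 MB:
- B: size 6, value 39
- A+C: size 2+4=6, value 6+25=31
- C: size 4, value 25
- F: size 5, value 23
- D: size 6, value 7
Best: 39 pts.

39 pts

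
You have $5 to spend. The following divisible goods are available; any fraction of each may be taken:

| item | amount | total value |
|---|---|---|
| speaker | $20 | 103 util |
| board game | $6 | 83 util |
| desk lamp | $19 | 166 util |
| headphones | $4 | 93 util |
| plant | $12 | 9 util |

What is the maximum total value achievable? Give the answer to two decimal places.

106.83

Take in order of value per unit:
- headphones (93/4 per unit): all 4 → value 93, running total 93.00
- board game (83/6 per unit): 1 of 6 → value 1×83/6 = 13.8333, running total 106.83
Total 106.83.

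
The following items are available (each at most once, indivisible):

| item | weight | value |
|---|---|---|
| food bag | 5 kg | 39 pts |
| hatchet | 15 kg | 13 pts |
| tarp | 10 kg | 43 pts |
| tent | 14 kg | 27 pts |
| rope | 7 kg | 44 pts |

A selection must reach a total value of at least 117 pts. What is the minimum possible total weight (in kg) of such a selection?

Subsets with value ≥ 117, sorted by total weight:
- food bag+tarp+rope: weight 22, value 126
- food bag+tarp+tent+rope: weight 36, value 153
- food bag+hatchet+tarp+rope: weight 37, value 139
- food bag+hatchet+tent+rope: weight 41, value 123
Minimum weight: 22 kg.

22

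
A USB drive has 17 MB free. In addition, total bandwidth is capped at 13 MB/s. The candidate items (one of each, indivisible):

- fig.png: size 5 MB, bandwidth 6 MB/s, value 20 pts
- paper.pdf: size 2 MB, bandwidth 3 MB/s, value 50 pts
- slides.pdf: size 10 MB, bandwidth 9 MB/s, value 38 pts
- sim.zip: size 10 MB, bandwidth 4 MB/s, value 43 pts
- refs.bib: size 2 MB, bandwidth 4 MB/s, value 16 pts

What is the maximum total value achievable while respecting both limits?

Feasible sets respecting both limits:
- fig.png+paper.pdf+sim.zip: size 17, bandwidth 13, value 113
- paper.pdf+sim.zip+refs.bib: size 14, bandwidth 11, value 109
- paper.pdf+sim.zip: size 12, bandwidth 7, value 93
- paper.pdf+slides.pdf: size 12, bandwidth 12, value 88
Best: 113 pts.

113 pts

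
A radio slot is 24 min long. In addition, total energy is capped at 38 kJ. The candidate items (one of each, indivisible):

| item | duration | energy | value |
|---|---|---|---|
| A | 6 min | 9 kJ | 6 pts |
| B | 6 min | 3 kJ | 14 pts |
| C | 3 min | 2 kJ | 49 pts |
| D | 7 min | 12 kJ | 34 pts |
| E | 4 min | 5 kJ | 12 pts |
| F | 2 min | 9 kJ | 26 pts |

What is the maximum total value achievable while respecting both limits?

Feasible sets respecting both limits:
- B+C+D+E+F: duration 22, energy 31, value 135
- A+B+C+D+F: duration 24, energy 35, value 129
- A+C+D+E+F: duration 22, energy 37, value 127
- B+C+D+F: duration 18, energy 26, value 123
Best: 135 pts.

135 pts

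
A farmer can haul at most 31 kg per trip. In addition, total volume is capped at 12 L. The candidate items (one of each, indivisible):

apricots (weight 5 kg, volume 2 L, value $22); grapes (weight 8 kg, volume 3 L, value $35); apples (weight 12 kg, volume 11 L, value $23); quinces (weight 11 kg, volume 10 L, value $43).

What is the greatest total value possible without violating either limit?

Feasible sets respecting both limits:
- apricots+quinces: weight 16, volume 12, value 65
- apricots+grapes: weight 13, volume 5, value 57
- quinces: weight 11, volume 10, value 43
- grapes: weight 8, volume 3, value 35
Best: $65.

$65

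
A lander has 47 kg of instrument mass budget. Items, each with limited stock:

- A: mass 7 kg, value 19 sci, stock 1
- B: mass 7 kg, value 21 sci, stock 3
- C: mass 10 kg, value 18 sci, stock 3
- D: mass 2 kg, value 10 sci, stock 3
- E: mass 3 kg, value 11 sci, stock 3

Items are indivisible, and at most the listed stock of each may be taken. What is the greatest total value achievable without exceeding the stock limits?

Best selections within mass 47 and stock limits:
- 1×A + 3×B + 3×D + 3×E: mass 43, value 145
- 3×B + 1×C + 3×D + 3×E: mass 46, value 144
Best: 145 sci.

145 sci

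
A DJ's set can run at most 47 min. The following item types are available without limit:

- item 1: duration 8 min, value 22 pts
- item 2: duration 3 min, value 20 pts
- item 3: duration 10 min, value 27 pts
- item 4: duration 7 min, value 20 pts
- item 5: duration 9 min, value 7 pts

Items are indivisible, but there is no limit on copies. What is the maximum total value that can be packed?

300 pts

Best value-per-unit is item 2 at 20/3, and filling with it alone uses duration 15×3=45. No mix of the others beats 15×20 = 300.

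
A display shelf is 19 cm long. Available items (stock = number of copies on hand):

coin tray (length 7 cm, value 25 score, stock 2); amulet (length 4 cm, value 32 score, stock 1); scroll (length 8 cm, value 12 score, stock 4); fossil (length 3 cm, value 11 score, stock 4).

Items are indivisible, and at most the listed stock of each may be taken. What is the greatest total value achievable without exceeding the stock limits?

82 score

Best selections within length 19 and stock limits:
- 2×coin tray + 1×amulet: length 18, value 82
- 1×coin tray + 1×amulet + 2×fossil: length 17, value 79
- 1×amulet + 4×fossil: length 16, value 76
Best: 82 score.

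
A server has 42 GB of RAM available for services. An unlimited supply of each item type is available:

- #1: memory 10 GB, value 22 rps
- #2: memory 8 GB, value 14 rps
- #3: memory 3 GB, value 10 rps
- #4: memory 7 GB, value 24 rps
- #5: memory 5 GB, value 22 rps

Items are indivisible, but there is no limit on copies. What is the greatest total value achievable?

Best value-per-unit is #5 at 22/5; filling with it alone gives 8×22 = 176.
Optimal mix: 1×#4 + 7×#5 → memory 42, value 178.

178 rps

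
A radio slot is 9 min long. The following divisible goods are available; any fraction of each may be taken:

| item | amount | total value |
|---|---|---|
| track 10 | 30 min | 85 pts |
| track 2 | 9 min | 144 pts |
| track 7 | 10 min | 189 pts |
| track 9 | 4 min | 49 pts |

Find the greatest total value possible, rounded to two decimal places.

Take in order of value per unit:
- track 7 (189/10 per unit): 9 of 10 → value 9×189/10 = 170.1000, running total 170.10
Total 170.10.

170.10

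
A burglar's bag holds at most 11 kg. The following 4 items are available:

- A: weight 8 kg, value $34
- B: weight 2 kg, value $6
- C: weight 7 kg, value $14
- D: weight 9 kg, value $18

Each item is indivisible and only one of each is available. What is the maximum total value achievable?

$40

Check high-value combinations within 11 kg:
- A+B: weight 8+2=10, value 34+6=40
- A: weight 8, value 34
- B+D: weight 2+9=11, value 6+18=24
- B+C: weight 2+7=9, value 6+14=20
- D: weight 9, value 18
Best: $40.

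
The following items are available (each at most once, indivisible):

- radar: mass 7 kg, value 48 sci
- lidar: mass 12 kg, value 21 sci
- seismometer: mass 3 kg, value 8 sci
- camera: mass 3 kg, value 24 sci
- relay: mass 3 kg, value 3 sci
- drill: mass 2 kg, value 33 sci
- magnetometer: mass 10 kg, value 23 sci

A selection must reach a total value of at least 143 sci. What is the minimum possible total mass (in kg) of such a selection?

Subsets with value ≥ 143, sorted by total mass:
- radar+lidar+camera+drill+magnetometer: mass 34, value 149
- radar+lidar+seismometer+camera+drill+magnetometer: mass 37, value 157
- radar+lidar+camera+relay+drill+magnetometer: mass 37, value 152
Minimum mass: 34 kg.

34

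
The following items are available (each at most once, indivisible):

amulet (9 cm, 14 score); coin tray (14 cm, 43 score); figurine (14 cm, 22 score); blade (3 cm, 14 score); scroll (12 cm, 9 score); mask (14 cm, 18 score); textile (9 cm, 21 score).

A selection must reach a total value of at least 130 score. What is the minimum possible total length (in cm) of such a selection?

63

Subsets with value ≥ 130, sorted by total length:
- amulet+coin tray+figurine+blade+mask+textile: length 63, value 132
- amulet+coin tray+figurine+blade+scroll+mask+textile: length 75, value 141
Minimum length: 63 cm.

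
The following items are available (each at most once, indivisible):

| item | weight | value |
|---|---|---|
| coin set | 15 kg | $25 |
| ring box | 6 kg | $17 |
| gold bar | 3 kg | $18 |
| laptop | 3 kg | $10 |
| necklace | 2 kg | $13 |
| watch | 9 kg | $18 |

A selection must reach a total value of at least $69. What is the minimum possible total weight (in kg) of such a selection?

23

Subsets with value ≥ 69, sorted by total weight:
- ring box+gold bar+laptop+necklace+watch: weight 23, value 76
- coin set+ring box+gold bar+necklace: weight 26, value 73
- coin set+ring box+gold bar+laptop: weight 27, value 70
- coin set+ring box+gold bar+laptop+necklace: weight 29, value 83
Minimum weight: 23 kg.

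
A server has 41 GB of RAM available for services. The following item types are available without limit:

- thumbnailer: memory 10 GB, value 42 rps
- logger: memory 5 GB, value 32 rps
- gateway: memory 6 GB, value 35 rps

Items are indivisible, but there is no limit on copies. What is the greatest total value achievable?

259 rps

Best value-per-unit is logger at 32/5; filling with it alone gives 8×32 = 256.
Optimal mix: 7×logger + 1×gateway → memory 41, value 259.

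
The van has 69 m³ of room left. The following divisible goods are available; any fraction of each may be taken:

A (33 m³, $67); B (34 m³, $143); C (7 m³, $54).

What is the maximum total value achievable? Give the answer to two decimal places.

Take in order of value per unit:
- C (54/7 per unit): all 7 → value 54, running total 54.00
- B (143/34 per unit): all 34 → value 143, running total 197.00
- A (67/33 per unit): 28 of 33 → value 28×67/33 = 56.8485, running total 253.85
Total 253.85.

253.85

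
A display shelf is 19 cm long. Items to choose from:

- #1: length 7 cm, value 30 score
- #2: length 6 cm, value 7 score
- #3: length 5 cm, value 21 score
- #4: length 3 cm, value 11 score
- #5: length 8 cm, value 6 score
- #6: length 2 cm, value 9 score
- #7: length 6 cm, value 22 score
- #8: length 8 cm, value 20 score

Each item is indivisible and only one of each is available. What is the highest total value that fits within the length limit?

This is a 0/1 knapsack; check combinations near the capacity.
- #1+#3+#7: length 7+5+6=18, value 30+21+22=73
- #1+#4+#6+#7: length 7+3+2+6=18, value 30+11+9+22=72
- #1+#3+#4+#6: length 7+5+3+2=17, value 30+21+11+9=71
- #1+#4+#7: length 7+3+6=16, value 30+11+22=63
- #3+#4+#6+#7: length 5+3+2+6=16, value 21+11+9+22=63
Best: 73 score.

73 score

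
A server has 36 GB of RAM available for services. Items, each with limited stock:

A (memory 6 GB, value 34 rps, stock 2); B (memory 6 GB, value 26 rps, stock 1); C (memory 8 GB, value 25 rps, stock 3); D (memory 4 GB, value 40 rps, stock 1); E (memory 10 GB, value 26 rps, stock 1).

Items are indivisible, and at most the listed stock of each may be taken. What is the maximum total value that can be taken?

Top feasible selections:
- 2×A + 1×B + 1×D + 1×E: memory 32, value 160
- 2×A + 1×B + 1×C + 1×D: memory 30, value 159
Best: 160 rps.

160 rps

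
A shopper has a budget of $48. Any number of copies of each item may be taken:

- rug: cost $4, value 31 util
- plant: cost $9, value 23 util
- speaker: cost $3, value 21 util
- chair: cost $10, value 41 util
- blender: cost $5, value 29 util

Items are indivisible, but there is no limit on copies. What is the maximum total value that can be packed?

372 util

Best value-per-unit is rug at 31/4, and filling with it alone uses cost 12×4=48. No mix of the others beats 12×31 = 372.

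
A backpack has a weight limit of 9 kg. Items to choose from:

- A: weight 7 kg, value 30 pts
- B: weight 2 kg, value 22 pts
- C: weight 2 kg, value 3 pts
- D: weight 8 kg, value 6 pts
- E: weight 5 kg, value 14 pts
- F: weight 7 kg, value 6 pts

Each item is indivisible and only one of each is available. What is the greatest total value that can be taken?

52 pts

Check high-value combinations within 9 kg:
- A+B: weight 7+2=9, value 30+22=52
- B+C+E: weight 2+2+5=9, value 22+3+14=39
- B+E: weight 2+5=7, value 22+14=36
- A+C: weight 7+2=9, value 30+3=33
Best: 52 pts.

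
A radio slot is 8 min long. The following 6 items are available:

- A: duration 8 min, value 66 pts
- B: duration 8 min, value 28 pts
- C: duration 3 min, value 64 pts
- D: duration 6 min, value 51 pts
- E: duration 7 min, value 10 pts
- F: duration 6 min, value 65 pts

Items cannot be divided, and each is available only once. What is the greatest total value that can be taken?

66 pts

Check high-value combinations within 8 min:
- A: duration 8, value 66
- F: duration 6, value 65
- C: duration 3, value 64
- D: duration 6, value 51
- B: duration 8, value 28
Best: 66 pts.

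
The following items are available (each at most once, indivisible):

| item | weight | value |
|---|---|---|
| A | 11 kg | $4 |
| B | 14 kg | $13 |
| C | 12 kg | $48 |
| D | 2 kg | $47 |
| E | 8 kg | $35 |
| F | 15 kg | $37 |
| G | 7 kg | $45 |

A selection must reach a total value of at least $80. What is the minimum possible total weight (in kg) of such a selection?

9

Subsets with value ≥ 80, sorted by total weight:
- D+G: weight 9, value 92
- D+E: weight 10, value 82
- C+D: weight 14, value 95
Minimum weight: 9 kg.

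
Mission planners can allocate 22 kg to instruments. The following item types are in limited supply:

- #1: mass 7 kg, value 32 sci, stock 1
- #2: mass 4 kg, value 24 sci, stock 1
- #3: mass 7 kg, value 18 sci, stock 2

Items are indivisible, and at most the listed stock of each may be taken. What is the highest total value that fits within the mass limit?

Best selections within mass 22 and stock limits:
- 1×#1 + 1×#2 + 1×#3: mass 18, value 74
- 1×#1 + 2×#3: mass 21, value 68
- 1×#2 + 2×#3: mass 18, value 60
Best: 74 sci.

74 sci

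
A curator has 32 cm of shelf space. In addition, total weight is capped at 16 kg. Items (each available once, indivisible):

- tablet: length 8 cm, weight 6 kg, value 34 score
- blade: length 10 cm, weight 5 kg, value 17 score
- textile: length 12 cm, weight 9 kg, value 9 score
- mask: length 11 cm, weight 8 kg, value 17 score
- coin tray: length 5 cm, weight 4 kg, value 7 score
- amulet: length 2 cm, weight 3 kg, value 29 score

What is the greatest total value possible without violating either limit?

Feasible sets respecting both limits:
- tablet+blade+amulet: length 20, weight 14, value 80
- tablet+coin tray+amulet: length 15, weight 13, value 70
- tablet+amulet: length 10, weight 9, value 63
Best: 80 score.

80 score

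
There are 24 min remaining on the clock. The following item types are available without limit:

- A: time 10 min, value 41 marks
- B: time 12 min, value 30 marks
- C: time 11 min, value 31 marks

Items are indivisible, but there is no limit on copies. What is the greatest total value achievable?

Best value-per-unit is A at 41/10, and filling with it alone uses time 2×10=20. No mix of the others beats 2×41 = 82.

82 marks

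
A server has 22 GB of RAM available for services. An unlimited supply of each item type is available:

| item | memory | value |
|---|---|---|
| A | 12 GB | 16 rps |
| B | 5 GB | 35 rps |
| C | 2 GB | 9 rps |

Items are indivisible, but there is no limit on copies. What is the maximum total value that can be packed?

149 rps

Best value-per-unit is B at 35/5; filling with it alone gives 4×35 = 140.
Optimal mix: 4×B + 1×C → memory 22, value 149.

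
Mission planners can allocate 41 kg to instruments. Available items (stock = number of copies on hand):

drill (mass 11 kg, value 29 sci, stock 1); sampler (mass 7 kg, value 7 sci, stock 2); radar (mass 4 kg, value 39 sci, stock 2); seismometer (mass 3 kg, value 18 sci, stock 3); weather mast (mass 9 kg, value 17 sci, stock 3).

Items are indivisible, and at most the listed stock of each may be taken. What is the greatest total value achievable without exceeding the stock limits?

Best selections within mass 41 and stock limits:
- 1×drill + 2×radar + 3×seismometer + 1×weather mast: mass 37, value 178
- 1×drill + 1×sampler + 2×radar + 3×seismometer: mass 35, value 168
- 1×drill + 1×sampler + 2×radar + 2×seismometer + 1×weather mast: mass 41, value 167
- 2×radar + 3×seismometer + 2×weather mast: mass 35, value 166
Best: 178 sci.

178 sci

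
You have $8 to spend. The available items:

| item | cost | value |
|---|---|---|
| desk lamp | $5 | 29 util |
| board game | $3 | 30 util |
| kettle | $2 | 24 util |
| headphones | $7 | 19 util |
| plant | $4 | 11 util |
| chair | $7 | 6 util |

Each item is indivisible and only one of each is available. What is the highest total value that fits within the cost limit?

59 util

Check high-value combinations within $8:
- desk lamp+board game: cost 5+3=8, value 29+30=59
- board game+kettle: cost 3+2=5, value 30+24=54
- desk lamp+kettle: cost 5+2=7, value 29+24=53
- board game+plant: cost 3+4=7, value 30+11=41
- kettle+plant: cost 2+4=6, value 24+11=35
Best: 59 util.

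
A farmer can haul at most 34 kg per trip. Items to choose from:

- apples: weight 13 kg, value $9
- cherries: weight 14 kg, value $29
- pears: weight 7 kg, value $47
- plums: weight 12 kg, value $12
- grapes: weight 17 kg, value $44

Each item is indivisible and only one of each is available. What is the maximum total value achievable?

Check high-value combinations within 34 kg:
- pears+grapes: weight 7+17=24, value 47+44=91
- cherries+pears+plums: weight 14+7+12=33, value 29+47+12=88
- apples+cherries+pears: weight 13+14+7=34, value 9+29+47=85
Best: $91.

$91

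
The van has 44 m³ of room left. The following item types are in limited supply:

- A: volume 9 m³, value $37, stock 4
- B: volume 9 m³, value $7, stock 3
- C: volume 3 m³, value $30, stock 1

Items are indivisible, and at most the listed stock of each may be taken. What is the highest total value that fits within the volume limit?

Top feasible selections:
- 4×A + 1×C: volume 39, value 178
- 4×A: volume 36, value 148
- 3×A + 1×B + 1×C: volume 39, value 148
Best: $178.

$178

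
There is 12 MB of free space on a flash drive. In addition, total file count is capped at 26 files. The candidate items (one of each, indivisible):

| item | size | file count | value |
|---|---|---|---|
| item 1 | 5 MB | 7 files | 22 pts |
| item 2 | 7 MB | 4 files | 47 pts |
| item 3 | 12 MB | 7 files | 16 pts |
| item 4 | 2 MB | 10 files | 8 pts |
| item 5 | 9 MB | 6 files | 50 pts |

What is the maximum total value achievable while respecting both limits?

Feasible sets respecting both limits:
- item 1+item 2: size 12, file count 11, value 69
- item 4+item 5: size 11, file count 16, value 58
- item 2+item 4: size 9, file count 14, value 55
Best: 69 pts.

69 pts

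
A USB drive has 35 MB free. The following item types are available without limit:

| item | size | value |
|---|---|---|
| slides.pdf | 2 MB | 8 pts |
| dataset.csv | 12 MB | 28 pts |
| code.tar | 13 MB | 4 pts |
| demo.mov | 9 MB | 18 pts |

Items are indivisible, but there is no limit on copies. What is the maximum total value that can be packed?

Best value-per-unit is slides.pdf at 8/2, and filling with it alone uses size 17×2=34. No mix of the others beats 17×8 = 136.

136 pts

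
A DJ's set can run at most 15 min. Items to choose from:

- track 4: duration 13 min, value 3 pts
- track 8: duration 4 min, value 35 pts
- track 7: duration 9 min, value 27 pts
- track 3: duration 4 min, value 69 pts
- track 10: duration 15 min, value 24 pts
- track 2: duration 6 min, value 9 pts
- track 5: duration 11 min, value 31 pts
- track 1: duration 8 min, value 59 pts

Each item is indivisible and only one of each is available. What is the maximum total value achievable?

128 pts

Check high-value combinations within 15 min:
- track 3+track 1: duration 4+8=12, value 69+59=128
- track 8+track 3+track 2: duration 4+4+6=14, value 35+69+9=113
- track 8+track 3: duration 4+4=8, value 35+69=104
- track 3+track 5: duration 4+11=15, value 69+31=100
- track 7+track 3: duration 9+4=13, value 27+69=96
Best: 128 pts.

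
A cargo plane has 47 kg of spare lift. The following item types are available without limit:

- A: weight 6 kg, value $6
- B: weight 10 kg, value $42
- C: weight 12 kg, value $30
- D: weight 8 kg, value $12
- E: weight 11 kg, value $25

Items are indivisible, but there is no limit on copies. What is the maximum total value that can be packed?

Best value-per-unit is B at 42/10; filling with it alone gives 4×42 = 168.
Optimal mix: 1×A + 4×B → weight 46, value 174.

$174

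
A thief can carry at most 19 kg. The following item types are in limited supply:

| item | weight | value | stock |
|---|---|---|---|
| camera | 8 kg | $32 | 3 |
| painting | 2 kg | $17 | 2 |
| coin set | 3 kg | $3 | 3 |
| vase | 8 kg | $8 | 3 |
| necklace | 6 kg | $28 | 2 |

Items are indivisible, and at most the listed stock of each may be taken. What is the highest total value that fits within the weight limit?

$94

Best selections within weight 19 and stock limits:
- 1×camera + 2×painting + 1×necklace: weight 18, value 94
- 2×painting + 1×coin set + 2×necklace: weight 19, value 93
- 2×painting + 2×necklace: weight 16, value 90
- 2×camera + 1×painting: weight 18, value 81
Best: $94.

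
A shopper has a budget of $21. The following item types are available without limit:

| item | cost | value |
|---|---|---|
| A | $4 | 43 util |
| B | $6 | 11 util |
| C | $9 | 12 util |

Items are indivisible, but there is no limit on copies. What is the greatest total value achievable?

215 util

Best value-per-unit is A at 43/4, and filling with it alone uses cost 5×4=20. No mix of the others beats 5×43 = 215.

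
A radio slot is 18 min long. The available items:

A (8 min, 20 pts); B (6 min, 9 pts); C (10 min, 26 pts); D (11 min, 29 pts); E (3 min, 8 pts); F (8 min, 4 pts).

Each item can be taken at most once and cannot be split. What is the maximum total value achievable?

This is a 0/1 knapsack; check combinations near the capacity.
- A+C: duration 8+10=18, value 20+26=46
- B+D: duration 6+11=17, value 9+29=38
- D+E: duration 11+3=14, value 29+8=37
- A+B+E: duration 8+6+3=17, value 20+9+8=37
- B+C: duration 6+10=16, value 9+26=35
Best: 46 pts.

46 pts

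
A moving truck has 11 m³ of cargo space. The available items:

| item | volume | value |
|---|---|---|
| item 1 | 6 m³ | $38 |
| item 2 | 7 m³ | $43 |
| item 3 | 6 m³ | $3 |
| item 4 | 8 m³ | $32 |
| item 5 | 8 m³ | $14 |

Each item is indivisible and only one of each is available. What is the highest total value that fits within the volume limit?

$43

Check high-value combinations within 11 m³:
- item 2: volume 7, value 43
- item 1: volume 6, value 38
- item 4: volume 8, value 32
- item 5: volume 8, value 14
- item 3: volume 6, value 3
Best: $43.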